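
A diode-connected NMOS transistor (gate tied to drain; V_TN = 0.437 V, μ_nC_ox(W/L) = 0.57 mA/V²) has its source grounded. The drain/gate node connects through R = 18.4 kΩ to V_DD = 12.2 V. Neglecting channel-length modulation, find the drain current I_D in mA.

I_D = 0.563 mA

With gate tied to drain, V_GS = V_DS ≥ V_GS − V_TN, so the device is in saturation.
KCL at the drain: ½ k_n (V_GS − V_TN)² = (V_DD − V_GS)/R.
Let x = V_GS − 0.437. Then 5.24 x² + x − 11.76 = 0, giving x = 1.41 V (positive root), so V_GS = 1.84 V.
I_D = (V_DD − V_GS)/R = (12.2 − 1.84) / 18.4 = 0.563 mA.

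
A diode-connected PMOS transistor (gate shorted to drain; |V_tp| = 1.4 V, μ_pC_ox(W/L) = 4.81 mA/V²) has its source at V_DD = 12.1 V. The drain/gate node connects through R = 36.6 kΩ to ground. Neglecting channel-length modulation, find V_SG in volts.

With gate tied to drain, V_SG = V_SD ≥ V_SG − |V_tp|, so the device is in saturation.
KCL at the drain: ½ k_p (V_SG − |V_tp|)² = (V_DD − V_SG)/R.
Let x = V_SG − 1.4. Then 88 x² + x − 10.7 = 0, giving x = 0.343 V (positive root), so V_SG = 1.74 V.
I_D = (V_DD − V_SG)/R = (12.1 − 1.74) / 36.6 = 0.283 mA.

V_SG = 1.74 V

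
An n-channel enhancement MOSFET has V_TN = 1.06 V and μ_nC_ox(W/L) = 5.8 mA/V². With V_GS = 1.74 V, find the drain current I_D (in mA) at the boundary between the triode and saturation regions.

I_D = 1.34 mA

At the boundary V_DS = V_ov = V_GS − V_TN = 1.74 − 1.06 = 0.68 V.
I_D = ½ k_n V_ov² = 0.5 × 5.8 × 0.68² = 1.34 mA.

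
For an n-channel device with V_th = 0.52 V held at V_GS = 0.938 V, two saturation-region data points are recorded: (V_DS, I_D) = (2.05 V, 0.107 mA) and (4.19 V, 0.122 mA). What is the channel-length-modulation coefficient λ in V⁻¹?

λ = 0.0757 V⁻¹

With V_GS fixed, I_D ∝ (1 + λ V_DS) in saturation, so I_D2/I_D1 = (1 + λ V_DS2)/(1 + λ V_DS1).
0.122/0.107 = 1.14 = (1 + 4.19 λ)/(1 + 2.05 λ).
Solving: λ (I_D1 V_DS2 − I_D2 V_DS1) = I_D2 − I_D1, so λ = (0.122 − 0.107) / (0.107 × 4.19 − 0.122 × 2.05) = 0.015 / 0.198 = 0.0757 V⁻¹.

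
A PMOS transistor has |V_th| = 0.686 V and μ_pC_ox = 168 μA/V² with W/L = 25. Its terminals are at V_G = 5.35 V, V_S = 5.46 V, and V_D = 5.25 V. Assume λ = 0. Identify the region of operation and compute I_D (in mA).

Cutoff; I_D = 0 mA

V_SG = V_S − V_G = 5.46 − 5.35 = 0.11 V; V_SD = V_S − V_D = 5.46 − 5.25 = 0.21 V.
V_SG = 0.11 V < |V_th| = 0.686 V, so the transistor is in cutoff.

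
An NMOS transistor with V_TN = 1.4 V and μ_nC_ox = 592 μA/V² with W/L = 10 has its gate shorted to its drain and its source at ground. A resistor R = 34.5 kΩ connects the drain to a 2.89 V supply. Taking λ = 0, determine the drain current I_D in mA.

I_D = 0.0398 mA

With gate tied to drain, V_GS = V_DS ≥ V_GS − V_TN, so the device is in saturation.
k_n = μ_nC_ox · (W/L) = 5.92 mA/V².
KCL at the drain: ½ k_n (V_GS − V_TN)² = (V_DD − V_GS)/R.
Let x = V_GS − 1.4. Then 102 x² + x − 1.49 = 0, giving x = 0.116 V (positive root), so V_GS = 1.52 V.
I_D = (V_DD − V_GS)/R = (2.89 − 1.52) / 34.5 = 0.0398 mA.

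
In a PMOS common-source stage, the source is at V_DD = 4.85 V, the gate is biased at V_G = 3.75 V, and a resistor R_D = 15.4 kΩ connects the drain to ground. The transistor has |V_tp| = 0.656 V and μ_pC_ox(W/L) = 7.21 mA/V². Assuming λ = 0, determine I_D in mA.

I_D = 0.308 mA

V_SG = V_DD − V_G = 4.85 − 3.75 = 1.1 V, so V_ov = 1.1 − 0.656 = 0.444 V.
Assume saturation: I_D = ½ k_p V_ov² = 0.5 × 7.21 × 0.444² = 0.711 mA, giving V_SD = V_DD − I_D R_D = 4.85 − 0.711 × 15.4 = -6.09 V.
But -6.09 V < V_ov = 0.444 V, so the device is actually in triode.
In triode I_D = k_p[V_ov V_SD − ½ V_SD²] and I_D = (V_DD − V_SD)/R_D. Equating: 55.5 V_SD² − 50.3 V_SD + 4.85 = 0, giving V_SD = 0.11 V (the root below V_ov).
I_D = (4.85 − 0.11) / 15.4 = 0.308 mA.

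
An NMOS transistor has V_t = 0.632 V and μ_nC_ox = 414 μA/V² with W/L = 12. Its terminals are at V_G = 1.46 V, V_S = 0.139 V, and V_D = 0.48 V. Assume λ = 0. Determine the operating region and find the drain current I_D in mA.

V_GS = V_G − V_S = 1.46 − 0.139 = 1.32 V; V_DS = V_D − V_S = 0.48 − 0.139 = 0.341 V.
k_n = μ_nC_ox · (W/L) = 4.968 mA/V².
V_ov = V_GS − V_t = 1.32 − 0.632 = 0.689 V.
Since V_DS = 0.341 V < V_ov = 0.689 V, the device is in the triode region.
I_D = k_n [V_ov · V_DS − ½ V_DS²] = 4.968 × [0.689 × 0.341 − 0.5 × 0.341²] = 0.878 mA.

Triode; I_D = 0.878 mA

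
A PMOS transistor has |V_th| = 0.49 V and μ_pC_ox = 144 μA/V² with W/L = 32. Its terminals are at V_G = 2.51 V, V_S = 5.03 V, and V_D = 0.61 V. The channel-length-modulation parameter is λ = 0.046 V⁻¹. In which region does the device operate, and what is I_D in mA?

Saturation; I_D = 11.4 mA

V_SG = V_S − V_G = 5.03 − 2.51 = 2.52 V; V_SD = V_S − V_D = 5.03 − 0.61 = 4.42 V.
k_p = μ_pC_ox · (W/L) = 4.608 mA/V².
V_ov = V_SG − |V_th| = 2.52 − 0.49 = 2.03 V.
Since V_SD = 4.42 V ≥ V_ov = 2.03 V, the device is in saturation.
I_D = ½ k_p V_ov² (1 + λ V_SD) = 0.5 × 4.608 × 2.03² × (1 + 0.046 × 4.42) = 11.4 mA.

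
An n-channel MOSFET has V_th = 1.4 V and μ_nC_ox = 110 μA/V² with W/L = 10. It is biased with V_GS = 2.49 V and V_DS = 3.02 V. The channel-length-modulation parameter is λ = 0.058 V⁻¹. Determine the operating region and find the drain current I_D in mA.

k_n = μ_nC_ox · (W/L) = 1.1 mA/V².
V_ov = V_GS − V_th = 2.49 − 1.4 = 1.09 V.
Since V_DS = 3.02 V ≥ V_ov = 1.09 V, the device is in saturation.
I_D = ½ k_n V_ov² (1 + λ V_DS) = 0.5 × 1.1 × 1.09² × (1 + 0.058 × 3.02) = 0.768 mA.

Saturation; I_D = 0.768 mA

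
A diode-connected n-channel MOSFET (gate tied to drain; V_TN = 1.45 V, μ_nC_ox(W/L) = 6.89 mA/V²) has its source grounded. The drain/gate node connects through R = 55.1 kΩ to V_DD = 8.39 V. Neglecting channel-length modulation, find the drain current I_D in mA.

I_D = 0.123 mA

With gate tied to drain, V_GS = V_DS ≥ V_GS − V_TN, so the device is in saturation.
KCL at the drain: ½ k_n (V_GS − V_TN)² = (V_DD − V_GS)/R.
Let x = V_GS − 1.45. Then 190 x² + x − 6.94 = 0, giving x = 0.189 V (positive root), so V_GS = 1.64 V.
I_D = (V_DD − V_GS)/R = (8.39 − 1.64) / 55.1 = 0.123 mA.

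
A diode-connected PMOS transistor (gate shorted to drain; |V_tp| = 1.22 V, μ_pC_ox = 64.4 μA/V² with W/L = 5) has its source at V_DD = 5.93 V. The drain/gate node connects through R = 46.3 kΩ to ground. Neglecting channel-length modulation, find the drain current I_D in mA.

I_D = 0.0859 mA

With gate tied to drain, V_SG = V_SD ≥ V_SG − |V_tp|, so the device is in saturation.
k_p = μ_pC_ox · (W/L) = 0.322 mA/V².
KCL at the drain: ½ k_p (V_SG − |V_tp|)² = (V_DD − V_SG)/R.
Let x = V_SG − 1.22. Then 7.45 x² + x − 4.71 = 0, giving x = 0.731 V (positive root), so V_SG = 1.95 V.
I_D = (V_DD − V_SG)/R = (5.93 − 1.95) / 46.3 = 0.0859 mA.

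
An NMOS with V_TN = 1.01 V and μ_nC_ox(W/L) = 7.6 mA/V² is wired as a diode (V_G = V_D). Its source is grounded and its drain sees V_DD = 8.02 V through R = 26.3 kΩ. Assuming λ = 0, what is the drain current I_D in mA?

With gate tied to drain, V_GS = V_DS ≥ V_GS − V_TN, so the device is in saturation.
KCL at the drain: ½ k_n (V_GS − V_TN)² = (V_DD − V_GS)/R.
Let x = V_GS − 1.01. Then 99.9 x² + x − 7.01 = 0, giving x = 0.26 V (positive root), so V_GS = 1.27 V.
I_D = (V_DD − V_GS)/R = (8.02 − 1.27) / 26.3 = 0.257 mA.

I_D = 0.257 mA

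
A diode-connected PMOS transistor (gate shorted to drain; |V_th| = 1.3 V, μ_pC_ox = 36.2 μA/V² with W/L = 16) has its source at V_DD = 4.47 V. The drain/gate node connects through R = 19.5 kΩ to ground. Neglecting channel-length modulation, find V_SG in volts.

With gate tied to drain, V_SG = V_SD ≥ V_SG − |V_th|, so the device is in saturation.
k_p = μ_pC_ox · (W/L) = 0.5792 mA/V².
KCL at the drain: ½ k_p (V_SG − |V_th|)² = (V_DD − V_SG)/R.
Let x = V_SG − 1.3. Then 5.65 x² + x − 3.17 = 0, giving x = 0.666 V (positive root), so V_SG = 1.97 V.
I_D = (V_DD − V_SG)/R = (4.47 − 1.97) / 19.5 = 0.128 mA.

V_SG = 1.97 V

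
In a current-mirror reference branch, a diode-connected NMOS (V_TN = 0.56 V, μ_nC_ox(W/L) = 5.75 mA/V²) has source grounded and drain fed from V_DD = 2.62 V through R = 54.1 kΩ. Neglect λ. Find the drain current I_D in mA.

I_D = 0.0360 mA

With gate tied to drain, V_GS = V_DS ≥ V_GS − V_TN, so the device is in saturation.
KCL at the drain: ½ k_n (V_GS − V_TN)² = (V_DD − V_GS)/R.
Let x = V_GS − 0.56. Then 156 x² + x − 2.06 = 0, giving x = 0.112 V (positive root), so V_GS = 0.672 V.
I_D = (V_DD − V_GS)/R = (2.62 − 0.672) / 54.1 = 0.036 mA.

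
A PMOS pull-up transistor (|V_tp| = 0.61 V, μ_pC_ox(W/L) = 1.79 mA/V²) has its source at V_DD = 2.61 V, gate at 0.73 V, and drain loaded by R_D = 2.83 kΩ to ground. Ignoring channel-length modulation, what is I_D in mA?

V_SG = V_DD − V_G = 2.61 − 0.73 = 1.88 V, so V_ov = 1.88 − 0.61 = 1.27 V.
Assume saturation: I_D = ½ k_p V_ov² = 0.5 × 1.79 × 1.27² = 1.44 mA, giving V_SD = V_DD − I_D R_D = 2.61 − 1.44 × 2.83 = -1.48 V.
But -1.48 V < V_ov = 1.27 V, so the device is actually in triode.
In triode I_D = k_p[V_ov V_SD − ½ V_SD²] and I_D = (V_DD − V_SD)/R_D. Equating: 2.53 V_SD² − 7.433 V_SD + 2.61 = 0, giving V_SD = 0.408 V (the root below V_ov).
I_D = (2.61 − 0.408) / 2.83 = 0.778 mA.

I_D = 0.778 mA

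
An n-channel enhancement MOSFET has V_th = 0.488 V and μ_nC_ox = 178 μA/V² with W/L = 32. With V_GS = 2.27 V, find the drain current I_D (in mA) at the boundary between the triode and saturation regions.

At the boundary V_DS = V_ov = V_GS − V_th = 2.27 − 0.488 = 1.78 V.
k_n = μ_nC_ox · (W/L) = 5.696 mA/V².
I_D = ½ k_n V_ov² = 0.5 × 5.696 × 1.78² = 9.04 mA.

I_D = 9.04 mA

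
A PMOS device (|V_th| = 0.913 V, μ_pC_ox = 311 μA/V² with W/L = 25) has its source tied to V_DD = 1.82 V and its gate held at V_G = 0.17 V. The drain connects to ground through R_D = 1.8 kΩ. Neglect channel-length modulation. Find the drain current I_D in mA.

V_SG = V_DD − V_G = 1.82 − 0.17 = 1.65 V, so V_ov = 1.65 − 0.913 = 0.737 V.
k_p = μ_pC_ox · (W/L) = 7.775 mA/V².
Assume saturation: I_D = ½ k_p V_ov² = 0.5 × 7.775 × 0.737² = 2.11 mA, giving V_SD = V_DD − I_D R_D = 1.82 − 2.11 × 1.8 = -1.98 V.
But -1.98 V < V_ov = 0.737 V, so the device is actually in triode.
In triode I_D = k_p[V_ov V_SD − ½ V_SD²] and I_D = (V_DD − V_SD)/R_D. Equating: 7 V_SD² − 11.31 V_SD + 1.82 = 0, giving V_SD = 0.181 V (the root below V_ov).
I_D = (1.82 − 0.181) / 1.8 = 0.91 mA.

I_D = 0.910 mA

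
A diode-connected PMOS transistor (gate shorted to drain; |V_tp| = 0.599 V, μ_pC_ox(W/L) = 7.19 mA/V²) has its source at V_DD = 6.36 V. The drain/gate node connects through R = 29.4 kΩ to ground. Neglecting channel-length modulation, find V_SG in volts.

With gate tied to drain, V_SG = V_SD ≥ V_SG − |V_tp|, so the device is in saturation.
KCL at the drain: ½ k_p (V_SG − |V_tp|)² = (V_DD − V_SG)/R.
Let x = V_SG − 0.599. Then 106 x² + x − 5.761 = 0, giving x = 0.229 V (positive root), so V_SG = 0.828 V.
I_D = (V_DD − V_SG)/R = (6.36 − 0.828) / 29.4 = 0.188 mA.

V_SG = 0.828 V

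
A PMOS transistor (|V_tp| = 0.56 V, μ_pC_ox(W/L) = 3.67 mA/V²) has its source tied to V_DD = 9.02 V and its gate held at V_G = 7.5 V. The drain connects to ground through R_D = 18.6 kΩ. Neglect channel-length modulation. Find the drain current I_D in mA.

V_SG = V_DD − V_G = 9.02 − 7.5 = 1.52 V, so V_ov = 1.52 − 0.56 = 0.96 V.
Assume saturation: I_D = ½ k_p V_ov² = 0.5 × 3.67 × 0.96² = 1.69 mA, giving V_SD = V_DD − I_D R_D = 9.02 − 1.69 × 18.6 = -22.4 V.
But -22.4 V < V_ov = 0.96 V, so the device is actually in triode.
In triode I_D = k_p[V_ov V_SD − ½ V_SD²] and I_D = (V_DD − V_SD)/R_D. Equating: 34.1 V_SD² − 66.53 V_SD + 9.02 = 0, giving V_SD = 0.147 V (the root below V_ov).
I_D = (9.02 − 0.147) / 18.6 = 0.477 mA.

I_D = 0.477 mA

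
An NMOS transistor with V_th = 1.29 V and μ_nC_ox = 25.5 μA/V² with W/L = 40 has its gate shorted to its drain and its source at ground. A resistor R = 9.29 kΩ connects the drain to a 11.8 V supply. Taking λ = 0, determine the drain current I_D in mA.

With gate tied to drain, V_GS = V_DS ≥ V_GS − V_th, so the device is in saturation.
k_n = μ_nC_ox · (W/L) = 1.02 mA/V².
KCL at the drain: ½ k_n (V_GS − V_th)² = (V_DD − V_GS)/R.
Let x = V_GS − 1.29. Then 4.74 x² + x − 10.51 = 0, giving x = 1.39 V (positive root), so V_GS = 2.68 V.
I_D = (V_DD − V_GS)/R = (11.8 − 2.68) / 9.29 = 0.982 mA.

I_D = 0.982 mA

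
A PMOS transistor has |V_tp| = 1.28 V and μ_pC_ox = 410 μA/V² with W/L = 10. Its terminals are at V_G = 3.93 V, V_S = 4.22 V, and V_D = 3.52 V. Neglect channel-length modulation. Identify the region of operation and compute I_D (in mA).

Cutoff; I_D = 0 mA

V_SG = V_S − V_G = 4.22 − 3.93 = 0.29 V; V_SD = V_S − V_D = 4.22 − 3.52 = 0.7 V.
V_SG = 0.29 V < |V_tp| = 1.28 V, so the transistor is in cutoff.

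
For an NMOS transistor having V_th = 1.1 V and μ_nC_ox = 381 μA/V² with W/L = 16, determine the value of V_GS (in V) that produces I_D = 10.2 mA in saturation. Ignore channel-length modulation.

V_GS = 2.93 V

k_n = μ_nC_ox · (W/L) = 6.096 mA/V².
In saturation I_D = ½ k_n (V_GS − V_th)², so V_GS − V_th = √(2 I_D / k_n) = √(2 × 10.2 / 6.096) = 1.83 V.
V_GS = 1.1 + 1.83 = 2.93 V.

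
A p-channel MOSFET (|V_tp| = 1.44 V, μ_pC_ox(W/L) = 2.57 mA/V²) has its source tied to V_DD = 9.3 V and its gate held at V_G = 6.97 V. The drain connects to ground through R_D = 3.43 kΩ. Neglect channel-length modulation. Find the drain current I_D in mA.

V_SG = V_DD − V_G = 9.3 − 6.97 = 2.33 V, so V_ov = 2.33 − 1.44 = 0.89 V.
Assume saturation: I_D = ½ k_p V_ov² = 0.5 × 2.57 × 0.89² = 1.02 mA, giving V_SD = V_DD − I_D R_D = 9.3 − 1.02 × 3.43 = 5.81 V.
V_SD = 5.81 V ≥ V_ov = 0.89 V, confirming saturation.

I_D = 1.02 mA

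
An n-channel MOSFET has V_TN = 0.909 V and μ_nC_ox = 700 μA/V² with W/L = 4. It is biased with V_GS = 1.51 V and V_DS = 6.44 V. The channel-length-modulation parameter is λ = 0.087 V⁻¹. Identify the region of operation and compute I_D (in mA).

k_n = μ_nC_ox · (W/L) = 2.8 mA/V².
V_ov = V_GS − V_TN = 1.51 − 0.909 = 0.601 V.
Since V_DS = 6.44 V ≥ V_ov = 0.601 V, the device is in saturation.
I_D = ½ k_n V_ov² (1 + λ V_DS) = 0.5 × 2.8 × 0.601² × (1 + 0.087 × 6.44) = 0.789 mA.

Saturation; I_D = 0.789 mA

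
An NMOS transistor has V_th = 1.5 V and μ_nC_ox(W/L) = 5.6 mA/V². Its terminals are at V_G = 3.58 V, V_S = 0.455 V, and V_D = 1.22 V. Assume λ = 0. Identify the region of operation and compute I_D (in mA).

Triode; I_D = 5.32 mA

V_GS = V_G − V_S = 3.58 − 0.455 = 3.12 V; V_DS = V_D − V_S = 1.22 − 0.455 = 0.765 V.
V_ov = V_GS − V_th = 3.12 − 1.5 = 1.62 V.
Since V_DS = 0.765 V < V_ov = 1.62 V, the device is in the triode region.
I_D = k_n [V_ov · V_DS − ½ V_DS²] = 5.6 × [1.62 × 0.765 − 0.5 × 0.765²] = 5.32 mA.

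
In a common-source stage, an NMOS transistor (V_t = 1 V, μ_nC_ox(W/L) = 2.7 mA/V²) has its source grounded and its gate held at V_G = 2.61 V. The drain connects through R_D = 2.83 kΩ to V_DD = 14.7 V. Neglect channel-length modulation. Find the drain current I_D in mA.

I_D = 3.50 mA

V_GS = V_G = 2.61 V, so V_ov = 2.61 − 1 = 1.61 V.
Assume saturation: I_D = ½ k_n V_ov² = 0.5 × 2.7 × 1.61² = 3.5 mA, giving V_DS = V_DD − I_D R_D = 14.7 − 3.5 × 2.83 = 4.8 V.
V_DS = 4.8 V ≥ V_ov = 1.61 V, confirming saturation.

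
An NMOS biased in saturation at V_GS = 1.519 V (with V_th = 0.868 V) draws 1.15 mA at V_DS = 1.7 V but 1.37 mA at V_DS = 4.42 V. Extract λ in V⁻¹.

λ = 0.0799 V⁻¹

With V_GS fixed, I_D ∝ (1 + λ V_DS) in saturation, so I_D2/I_D1 = (1 + λ V_DS2)/(1 + λ V_DS1).
1.37/1.15 = 1.191 = (1 + 4.42 λ)/(1 + 1.7 λ).
Solving: λ (I_D1 V_DS2 − I_D2 V_DS1) = I_D2 − I_D1, so λ = (1.37 − 1.15) / (1.15 × 4.42 − 1.37 × 1.7) = 0.22 / 2.75 = 0.0799 V⁻¹.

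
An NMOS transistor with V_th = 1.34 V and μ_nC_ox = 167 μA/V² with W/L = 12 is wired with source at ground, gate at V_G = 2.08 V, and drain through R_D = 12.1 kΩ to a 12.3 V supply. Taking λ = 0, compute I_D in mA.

I_D = 0.549 mA

V_GS = V_G = 2.08 V, so V_ov = 2.08 − 1.34 = 0.74 V.
k_n = μ_nC_ox · (W/L) = 2.004 mA/V².
Assume saturation: I_D = ½ k_n V_ov² = 0.5 × 2.004 × 0.74² = 0.549 mA, giving V_DS = V_DD − I_D R_D = 12.3 − 0.549 × 12.1 = 5.66 V.
V_DS = 5.66 V ≥ V_ov = 0.74 V, confirming saturation.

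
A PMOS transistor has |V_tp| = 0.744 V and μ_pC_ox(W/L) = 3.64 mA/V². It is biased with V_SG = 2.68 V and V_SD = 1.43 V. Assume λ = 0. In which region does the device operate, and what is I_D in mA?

V_ov = V_SG − |V_tp| = 2.68 − 0.744 = 1.94 V.
Since V_SD = 1.43 V < V_ov = 1.94 V, the device is in the triode region.
I_D = k_p [V_ov · V_SD − ½ V_SD²] = 3.64 × [1.94 × 1.43 − 0.5 × 1.43²] = 6.36 mA.

Triode; I_D = 6.36 mA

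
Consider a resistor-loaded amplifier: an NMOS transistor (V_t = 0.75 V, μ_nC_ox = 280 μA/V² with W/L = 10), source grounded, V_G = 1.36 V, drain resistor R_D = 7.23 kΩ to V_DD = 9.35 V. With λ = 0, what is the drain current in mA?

V_GS = V_G = 1.36 V, so V_ov = 1.36 − 0.75 = 0.61 V.
k_n = μ_nC_ox · (W/L) = 2.8 mA/V².
Assume saturation: I_D = ½ k_n V_ov² = 0.5 × 2.8 × 0.61² = 0.521 mA, giving V_DS = V_DD − I_D R_D = 9.35 − 0.521 × 7.23 = 5.58 V.
V_DS = 5.58 V ≥ V_ov = 0.61 V, confirming saturation.

I_D = 0.521 mA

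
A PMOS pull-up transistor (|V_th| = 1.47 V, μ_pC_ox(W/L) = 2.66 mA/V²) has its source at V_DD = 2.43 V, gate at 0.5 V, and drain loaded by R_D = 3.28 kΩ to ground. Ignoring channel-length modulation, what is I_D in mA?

I_D = 0.281 mA

V_SG = V_DD − V_G = 2.43 − 0.5 = 1.93 V, so V_ov = 1.93 − 1.47 = 0.46 V.
Assume saturation: I_D = ½ k_p V_ov² = 0.5 × 2.66 × 0.46² = 0.281 mA, giving V_SD = V_DD − I_D R_D = 2.43 − 0.281 × 3.28 = 1.51 V.
V_SD = 1.51 V ≥ V_ov = 0.46 V, confirming saturation.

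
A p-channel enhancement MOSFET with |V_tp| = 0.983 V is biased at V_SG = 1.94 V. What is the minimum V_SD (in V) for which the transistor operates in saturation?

V_SD,sat = 0.957 V

The boundary between triode and saturation is V_SD = V_SG − |V_tp| = V_ov.
V_ov = 1.94 − 0.983 = 0.957 V.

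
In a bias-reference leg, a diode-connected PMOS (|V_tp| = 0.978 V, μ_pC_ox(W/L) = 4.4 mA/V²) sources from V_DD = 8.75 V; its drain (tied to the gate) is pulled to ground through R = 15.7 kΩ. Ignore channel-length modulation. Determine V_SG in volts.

V_SG = 1.44 V

With gate tied to drain, V_SG = V_SD ≥ V_SG − |V_tp|, so the device is in saturation.
KCL at the drain: ½ k_p (V_SG − |V_tp|)² = (V_DD − V_SG)/R.
Let x = V_SG − 0.978. Then 34.5 x² + x − 7.772 = 0, giving x = 0.46 V (positive root), so V_SG = 1.44 V.
I_D = (V_DD − V_SG)/R = (8.75 − 1.44) / 15.7 = 0.466 mA.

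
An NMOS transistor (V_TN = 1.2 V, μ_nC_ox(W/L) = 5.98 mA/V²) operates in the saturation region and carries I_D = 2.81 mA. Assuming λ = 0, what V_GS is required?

In saturation I_D = ½ k_n (V_GS − V_TN)², so V_GS − V_TN = √(2 I_D / k_n) = √(2 × 2.81 / 5.98) = 0.969 V.
V_GS = 1.2 + 0.969 = 2.17 V.

V_GS = 2.17 V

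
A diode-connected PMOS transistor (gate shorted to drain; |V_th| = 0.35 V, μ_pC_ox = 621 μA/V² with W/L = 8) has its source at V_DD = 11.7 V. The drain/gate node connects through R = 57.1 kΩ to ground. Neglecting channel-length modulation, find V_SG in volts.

With gate tied to drain, V_SG = V_SD ≥ V_SG − |V_th|, so the device is in saturation.
k_p = μ_pC_ox · (W/L) = 4.968 mA/V².
KCL at the drain: ½ k_p (V_SG − |V_th|)² = (V_DD − V_SG)/R.
Let x = V_SG − 0.35. Then 142 x² + x − 11.35 = 0, giving x = 0.279 V (positive root), so V_SG = 0.629 V.
I_D = (V_DD − V_SG)/R = (11.7 − 0.629) / 57.1 = 0.194 mA.

V_SG = 0.629 V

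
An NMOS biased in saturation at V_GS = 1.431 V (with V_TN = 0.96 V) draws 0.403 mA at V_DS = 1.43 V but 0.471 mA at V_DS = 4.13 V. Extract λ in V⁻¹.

With V_GS fixed, I_D ∝ (1 + λ V_DS) in saturation, so I_D2/I_D1 = (1 + λ V_DS2)/(1 + λ V_DS1).
0.471/0.403 = 1.169 = (1 + 4.13 λ)/(1 + 1.43 λ).
Solving: λ (I_D1 V_DS2 − I_D2 V_DS1) = I_D2 − I_D1, so λ = (0.471 − 0.403) / (0.403 × 4.13 − 0.471 × 1.43) = 0.068 / 0.991 = 0.0686 V⁻¹.

λ = 0.0686 V⁻¹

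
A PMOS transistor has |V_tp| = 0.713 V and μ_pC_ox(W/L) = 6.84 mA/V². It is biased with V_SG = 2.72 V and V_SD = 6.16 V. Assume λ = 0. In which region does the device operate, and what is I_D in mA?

V_ov = V_SG − |V_tp| = 2.72 − 0.713 = 2.01 V.
Since V_SD = 6.16 V ≥ V_ov = 2.01 V, the device is in saturation.
I_D = ½ k_p V_ov² = 0.5 × 6.84 × 2.01² = 13.8 mA.

Saturation; I_D = 13.8 mA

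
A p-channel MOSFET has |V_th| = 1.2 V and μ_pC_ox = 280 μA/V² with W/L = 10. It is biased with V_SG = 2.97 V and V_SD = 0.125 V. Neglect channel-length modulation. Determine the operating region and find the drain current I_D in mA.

k_p = μ_pC_ox · (W/L) = 2.8 mA/V².
V_ov = V_SG − |V_th| = 2.97 − 1.2 = 1.77 V.
Since V_SD = 0.125 V < V_ov = 1.77 V, the device is in the triode region.
I_D = k_p [V_ov · V_SD − ½ V_SD²] = 2.8 × [1.77 × 0.125 − 0.5 × 0.125²] = 0.598 mA.

Triode; I_D = 0.598 mA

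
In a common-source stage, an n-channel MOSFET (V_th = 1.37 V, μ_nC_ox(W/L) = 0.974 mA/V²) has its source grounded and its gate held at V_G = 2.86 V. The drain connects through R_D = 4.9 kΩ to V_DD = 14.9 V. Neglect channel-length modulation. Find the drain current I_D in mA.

V_GS = V_G = 2.86 V, so V_ov = 2.86 − 1.37 = 1.49 V.
Assume saturation: I_D = ½ k_n V_ov² = 0.5 × 0.974 × 1.49² = 1.08 mA, giving V_DS = V_DD − I_D R_D = 14.9 − 1.08 × 4.9 = 9.6 V.
V_DS = 9.6 V ≥ V_ov = 1.49 V, confirming saturation.

I_D = 1.08 mA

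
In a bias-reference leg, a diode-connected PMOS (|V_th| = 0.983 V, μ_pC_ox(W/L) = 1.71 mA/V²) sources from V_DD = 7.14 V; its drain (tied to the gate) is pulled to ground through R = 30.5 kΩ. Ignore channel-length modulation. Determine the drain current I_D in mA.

I_D = 0.187 mA

With gate tied to drain, V_SG = V_SD ≥ V_SG − |V_th|, so the device is in saturation.
KCL at the drain: ½ k_p (V_SG − |V_th|)² = (V_DD − V_SG)/R.
Let x = V_SG − 0.983. Then 26.1 x² + x − 6.157 = 0, giving x = 0.467 V (positive root), so V_SG = 1.45 V.
I_D = (V_DD − V_SG)/R = (7.14 − 1.45) / 30.5 = 0.187 mA.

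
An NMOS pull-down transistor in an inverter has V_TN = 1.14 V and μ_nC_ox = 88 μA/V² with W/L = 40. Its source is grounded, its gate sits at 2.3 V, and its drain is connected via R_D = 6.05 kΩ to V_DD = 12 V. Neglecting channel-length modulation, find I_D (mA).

I_D = 1.88 mA

V_GS = V_G = 2.3 V, so V_ov = 2.3 − 1.14 = 1.16 V.
k_n = μ_nC_ox · (W/L) = 3.52 mA/V².
Assume saturation: I_D = ½ k_n V_ov² = 0.5 × 3.52 × 1.16² = 2.37 mA, giving V_DS = V_DD − I_D R_D = 12 − 2.37 × 6.05 = -2.33 V.
But -2.33 V < V_ov = 1.16 V, so the device is actually in triode.
In triode I_D = k_n[V_ov V_DS − ½ V_DS²] and I_D = (V_DD − V_DS)/R_D. Equating: 10.6 V_DS² − 25.7 V_DS + 12 = 0, giving V_DS = 0.633 V (the root below V_ov).
I_D = (12 − 0.633) / 6.05 = 1.88 mA.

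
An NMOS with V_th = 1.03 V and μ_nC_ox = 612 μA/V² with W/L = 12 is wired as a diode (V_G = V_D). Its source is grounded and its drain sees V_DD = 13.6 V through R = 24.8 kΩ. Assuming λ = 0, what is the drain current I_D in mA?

With gate tied to drain, V_GS = V_DS ≥ V_GS − V_th, so the device is in saturation.
k_n = μ_nC_ox · (W/L) = 7.344 mA/V².
KCL at the drain: ½ k_n (V_GS − V_th)² = (V_DD − V_GS)/R.
Let x = V_GS − 1.03. Then 91.1 x² + x − 12.57 = 0, giving x = 0.366 V (positive root), so V_GS = 1.4 V.
I_D = (V_DD − V_GS)/R = (13.6 − 1.4) / 24.8 = 0.492 mA.

I_D = 0.492 mA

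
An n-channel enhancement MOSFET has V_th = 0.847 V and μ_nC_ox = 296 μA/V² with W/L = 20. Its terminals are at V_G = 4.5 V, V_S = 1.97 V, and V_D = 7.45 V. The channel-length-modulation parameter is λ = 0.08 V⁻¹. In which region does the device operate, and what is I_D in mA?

V_GS = V_G − V_S = 4.5 − 1.97 = 2.53 V; V_DS = V_D − V_S = 7.45 − 1.97 = 5.48 V.
k_n = μ_nC_ox · (W/L) = 5.92 mA/V².
V_ov = V_GS − V_th = 2.53 − 0.847 = 1.68 V.
Since V_DS = 5.48 V ≥ V_ov = 1.68 V, the device is in saturation.
I_D = ½ k_n V_ov² (1 + λ V_DS) = 0.5 × 5.92 × 1.68² × (1 + 0.08 × 5.48) = 12.1 mA.

Saturation; I_D = 12.1 mA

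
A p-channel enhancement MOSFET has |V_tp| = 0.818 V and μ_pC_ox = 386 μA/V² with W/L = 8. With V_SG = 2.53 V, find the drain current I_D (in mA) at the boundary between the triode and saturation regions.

At the boundary V_SD = V_ov = V_SG − |V_tp| = 2.53 − 0.818 = 1.71 V.
k_p = μ_pC_ox · (W/L) = 3.088 mA/V².
I_D = ½ k_p V_ov² = 0.5 × 3.088 × 1.71² = 4.53 mA.

I_D = 4.53 mA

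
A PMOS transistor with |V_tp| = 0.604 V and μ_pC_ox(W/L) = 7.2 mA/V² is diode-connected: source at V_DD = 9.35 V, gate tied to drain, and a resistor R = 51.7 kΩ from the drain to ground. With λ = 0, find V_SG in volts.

V_SG = 0.818 V

With gate tied to drain, V_SG = V_SD ≥ V_SG − |V_tp|, so the device is in saturation.
KCL at the drain: ½ k_p (V_SG − |V_tp|)² = (V_DD − V_SG)/R.
Let x = V_SG − 0.604. Then 186 x² + x − 8.746 = 0, giving x = 0.214 V (positive root), so V_SG = 0.818 V.
I_D = (V_DD − V_SG)/R = (9.35 − 0.818) / 51.7 = 0.165 mA.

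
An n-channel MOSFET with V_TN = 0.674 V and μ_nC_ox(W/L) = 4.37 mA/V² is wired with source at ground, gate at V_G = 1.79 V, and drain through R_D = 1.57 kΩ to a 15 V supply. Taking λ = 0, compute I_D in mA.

V_GS = V_G = 1.79 V, so V_ov = 1.79 − 0.674 = 1.12 V.
Assume saturation: I_D = ½ k_n V_ov² = 0.5 × 4.37 × 1.12² = 2.72 mA, giving V_DS = V_DD − I_D R_D = 15 − 2.72 × 1.57 = 10.7 V.
V_DS = 10.7 V ≥ V_ov = 1.12 V, confirming saturation.

I_D = 2.72 mA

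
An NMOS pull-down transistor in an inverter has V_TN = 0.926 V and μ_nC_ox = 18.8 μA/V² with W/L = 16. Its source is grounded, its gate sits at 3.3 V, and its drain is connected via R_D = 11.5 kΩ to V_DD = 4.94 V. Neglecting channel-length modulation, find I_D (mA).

I_D = 0.377 mA

V_GS = V_G = 3.3 V, so V_ov = 3.3 − 0.926 = 2.37 V.
k_n = μ_nC_ox · (W/L) = 0.3008 mA/V².
Assume saturation: I_D = ½ k_n V_ov² = 0.5 × 0.3008 × 2.37² = 0.848 mA, giving V_DS = V_DD − I_D R_D = 4.94 − 0.848 × 11.5 = -4.81 V.
But -4.81 V < V_ov = 2.37 V, so the device is actually in triode.
In triode I_D = k_n[V_ov V_DS − ½ V_DS²] and I_D = (V_DD − V_DS)/R_D. Equating: 1.73 V_DS² − 9.212 V_DS + 4.94 = 0, giving V_DS = 0.605 V (the root below V_ov).
I_D = (4.94 − 0.605) / 11.5 = 0.377 mA.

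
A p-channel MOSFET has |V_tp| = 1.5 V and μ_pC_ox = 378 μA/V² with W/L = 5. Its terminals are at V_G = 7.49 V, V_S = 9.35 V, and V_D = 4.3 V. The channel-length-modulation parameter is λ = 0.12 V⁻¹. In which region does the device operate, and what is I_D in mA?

V_SG = V_S − V_G = 9.35 − 7.49 = 1.86 V; V_SD = V_S − V_D = 9.35 − 4.3 = 5.05 V.
k_p = μ_pC_ox · (W/L) = 1.89 mA/V².
V_ov = V_SG − |V_tp| = 1.86 − 1.5 = 0.36 V.
Since V_SD = 5.05 V ≥ V_ov = 0.36 V, the device is in saturation.
I_D = ½ k_p V_ov² (1 + λ V_SD) = 0.5 × 1.89 × 0.36² × (1 + 0.12 × 5.05) = 0.197 mA.

Saturation; I_D = 0.197 mA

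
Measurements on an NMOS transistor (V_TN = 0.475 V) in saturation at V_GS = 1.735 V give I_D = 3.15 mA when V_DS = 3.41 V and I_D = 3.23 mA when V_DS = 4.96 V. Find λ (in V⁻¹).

λ = 0.0174 V⁻¹

With V_GS fixed, I_D ∝ (1 + λ V_DS) in saturation, so I_D2/I_D1 = (1 + λ V_DS2)/(1 + λ V_DS1).
3.23/3.15 = 1.025 = (1 + 4.96 λ)/(1 + 3.41 λ).
Solving: λ (I_D1 V_DS2 − I_D2 V_DS1) = I_D2 − I_D1, so λ = (3.23 − 3.15) / (3.15 × 4.96 − 3.23 × 3.41) = 0.08 / 4.61 = 0.0174 V⁻¹.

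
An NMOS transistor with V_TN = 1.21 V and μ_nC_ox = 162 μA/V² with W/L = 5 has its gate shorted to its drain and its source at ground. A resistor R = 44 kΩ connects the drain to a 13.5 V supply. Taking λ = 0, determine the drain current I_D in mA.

With gate tied to drain, V_GS = V_DS ≥ V_GS − V_TN, so the device is in saturation.
k_n = μ_nC_ox · (W/L) = 0.81 mA/V².
KCL at the drain: ½ k_n (V_GS − V_TN)² = (V_DD − V_GS)/R.
Let x = V_GS − 1.21. Then 17.8 x² + x − 12.29 = 0, giving x = 0.803 V (positive root), so V_GS = 2.01 V.
I_D = (V_DD − V_GS)/R = (13.5 − 2.01) / 44 = 0.261 mA.

I_D = 0.261 mA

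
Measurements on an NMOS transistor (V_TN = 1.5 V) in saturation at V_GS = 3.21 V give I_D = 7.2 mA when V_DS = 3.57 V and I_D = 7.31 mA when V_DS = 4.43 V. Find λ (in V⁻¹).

With V_GS fixed, I_D ∝ (1 + λ V_DS) in saturation, so I_D2/I_D1 = (1 + λ V_DS2)/(1 + λ V_DS1).
7.31/7.2 = 1.015 = (1 + 4.43 λ)/(1 + 3.57 λ).
Solving: λ (I_D1 V_DS2 − I_D2 V_DS1) = I_D2 − I_D1, so λ = (7.31 − 7.2) / (7.2 × 4.43 − 7.31 × 3.57) = 0.11 / 5.8 = 0.019 V⁻¹.

λ = 0.0190 V⁻¹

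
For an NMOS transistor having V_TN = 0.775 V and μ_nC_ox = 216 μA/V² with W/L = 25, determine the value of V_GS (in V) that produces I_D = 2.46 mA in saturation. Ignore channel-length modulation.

k_n = μ_nC_ox · (W/L) = 5.4 mA/V².
In saturation I_D = ½ k_n (V_GS − V_TN)², so V_GS − V_TN = √(2 I_D / k_n) = √(2 × 2.46 / 5.4) = 0.955 V.
V_GS = 0.775 + 0.955 = 1.73 V.

V_GS = 1.73 V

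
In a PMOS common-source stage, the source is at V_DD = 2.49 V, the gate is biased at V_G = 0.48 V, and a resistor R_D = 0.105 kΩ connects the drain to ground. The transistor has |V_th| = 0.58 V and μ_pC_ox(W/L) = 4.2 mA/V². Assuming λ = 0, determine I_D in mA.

V_SG = V_DD − V_G = 2.49 − 0.48 = 2.01 V, so V_ov = 2.01 − 0.58 = 1.43 V.
Assume saturation: I_D = ½ k_p V_ov² = 0.5 × 4.2 × 1.43² = 4.29 mA, giving V_SD = V_DD − I_D R_D = 2.49 − 4.29 × 0.105 = 2.04 V.
V_SD = 2.04 V ≥ V_ov = 1.43 V, confirming saturation.

I_D = 4.29 mA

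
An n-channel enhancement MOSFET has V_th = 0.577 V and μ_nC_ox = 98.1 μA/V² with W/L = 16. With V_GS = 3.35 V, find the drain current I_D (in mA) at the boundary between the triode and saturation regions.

I_D = 6.03 mA

At the boundary V_DS = V_ov = V_GS − V_th = 3.35 − 0.577 = 2.77 V.
k_n = μ_nC_ox · (W/L) = 1.57 mA/V².
I_D = ½ k_n V_ov² = 0.5 × 1.57 × 2.77² = 6.03 mA.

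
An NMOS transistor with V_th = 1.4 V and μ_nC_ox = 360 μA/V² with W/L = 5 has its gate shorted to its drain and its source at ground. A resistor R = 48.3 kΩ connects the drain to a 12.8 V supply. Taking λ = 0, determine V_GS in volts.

V_GS = 1.90 V

With gate tied to drain, V_GS = V_DS ≥ V_GS − V_th, so the device is in saturation.
k_n = μ_nC_ox · (W/L) = 1.8 mA/V².
KCL at the drain: ½ k_n (V_GS − V_th)² = (V_DD − V_GS)/R.
Let x = V_GS − 1.4. Then 43.5 x² + x − 11.4 = 0, giving x = 0.501 V (positive root), so V_GS = 1.9 V.
I_D = (V_DD − V_GS)/R = (12.8 − 1.9) / 48.3 = 0.226 mA.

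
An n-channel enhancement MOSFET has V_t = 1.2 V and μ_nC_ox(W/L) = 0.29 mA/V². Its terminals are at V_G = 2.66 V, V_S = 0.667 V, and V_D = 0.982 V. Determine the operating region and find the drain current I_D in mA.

Triode; I_D = 0.0581 mA

V_GS = V_G − V_S = 2.66 − 0.667 = 1.99 V; V_DS = V_D − V_S = 0.982 − 0.667 = 0.315 V.
V_ov = V_GS − V_t = 1.99 − 1.2 = 0.793 V.
Since V_DS = 0.315 V < V_ov = 0.793 V, the device is in the triode region.
I_D = k_n [V_ov · V_DS − ½ V_DS²] = 0.29 × [0.793 × 0.315 − 0.5 × 0.315²] = 0.0581 mA.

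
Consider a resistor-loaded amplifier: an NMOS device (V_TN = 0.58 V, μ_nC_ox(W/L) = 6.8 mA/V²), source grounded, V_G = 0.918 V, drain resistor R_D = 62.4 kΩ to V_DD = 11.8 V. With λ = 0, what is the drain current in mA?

V_GS = V_G = 0.918 V, so V_ov = 0.918 − 0.58 = 0.338 V.
Assume saturation: I_D = ½ k_n V_ov² = 0.5 × 6.8 × 0.338² = 0.388 mA, giving V_DS = V_DD − I_D R_D = 11.8 − 0.388 × 62.4 = -12.4 V.
But -12.4 V < V_ov = 0.338 V, so the device is actually in triode.
In triode I_D = k_n[V_ov V_DS − ½ V_DS²] and I_D = (V_DD − V_DS)/R_D. Equating: 212 V_DS² − 144.4 V_DS + 11.8 = 0, giving V_DS = 0.095 V (the root below V_ov).
I_D = (11.8 − 0.095) / 62.4 = 0.188 mA.

I_D = 0.188 mA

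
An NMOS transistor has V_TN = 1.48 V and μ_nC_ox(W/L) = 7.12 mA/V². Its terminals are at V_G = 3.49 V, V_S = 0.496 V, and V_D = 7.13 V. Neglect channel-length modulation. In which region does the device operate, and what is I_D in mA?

Saturation; I_D = 8.16 mA

V_GS = V_G − V_S = 3.49 − 0.496 = 2.99 V; V_DS = V_D − V_S = 7.13 − 0.496 = 6.63 V.
V_ov = V_GS − V_TN = 2.99 − 1.48 = 1.51 V.
Since V_DS = 6.63 V ≥ V_ov = 1.51 V, the device is in saturation.
I_D = ½ k_n V_ov² = 0.5 × 7.12 × 1.51² = 8.16 mA.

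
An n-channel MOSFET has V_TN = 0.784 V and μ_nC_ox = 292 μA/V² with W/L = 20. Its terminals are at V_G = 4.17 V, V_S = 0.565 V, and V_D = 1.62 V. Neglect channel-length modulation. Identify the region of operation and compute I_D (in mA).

V_GS = V_G − V_S = 4.17 − 0.565 = 3.6 V; V_DS = V_D − V_S = 1.62 − 0.565 = 1.06 V.
k_n = μ_nC_ox · (W/L) = 5.84 mA/V².
V_ov = V_GS − V_TN = 3.6 − 0.784 = 2.82 V.
Since V_DS = 1.06 V < V_ov = 2.82 V, the device is in the triode region.
I_D = k_n [V_ov · V_DS − ½ V_DS²] = 5.84 × [2.82 × 1.06 − 0.5 × 1.06²] = 14.1 mA.

Triode; I_D = 14.1 mA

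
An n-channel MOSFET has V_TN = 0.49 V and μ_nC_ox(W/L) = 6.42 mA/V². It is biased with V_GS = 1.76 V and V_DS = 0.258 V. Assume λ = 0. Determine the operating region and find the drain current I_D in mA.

Triode; I_D = 1.89 mA

V_ov = V_GS − V_TN = 1.76 − 0.49 = 1.27 V.
Since V_DS = 0.258 V < V_ov = 1.27 V, the device is in the triode region.
I_D = k_n [V_ov · V_DS − ½ V_DS²] = 6.42 × [1.27 × 0.258 − 0.5 × 0.258²] = 1.89 mA.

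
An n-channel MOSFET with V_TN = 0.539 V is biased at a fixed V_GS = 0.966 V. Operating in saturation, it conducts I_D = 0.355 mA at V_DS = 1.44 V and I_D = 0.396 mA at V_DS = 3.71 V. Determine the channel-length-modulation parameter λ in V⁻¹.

λ = 0.0549 V⁻¹

With V_GS fixed, I_D ∝ (1 + λ V_DS) in saturation, so I_D2/I_D1 = (1 + λ V_DS2)/(1 + λ V_DS1).
0.396/0.355 = 1.115 = (1 + 3.71 λ)/(1 + 1.44 λ).
Solving: λ (I_D1 V_DS2 − I_D2 V_DS1) = I_D2 − I_D1, so λ = (0.396 − 0.355) / (0.355 × 3.71 − 0.396 × 1.44) = 0.041 / 0.747 = 0.0549 V⁻¹.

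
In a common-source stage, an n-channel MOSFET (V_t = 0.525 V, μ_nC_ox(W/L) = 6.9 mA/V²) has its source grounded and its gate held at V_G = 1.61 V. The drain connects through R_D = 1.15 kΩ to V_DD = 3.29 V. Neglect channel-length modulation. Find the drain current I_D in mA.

V_GS = V_G = 1.61 V, so V_ov = 1.61 − 0.525 = 1.08 V.
Assume saturation: I_D = ½ k_n V_ov² = 0.5 × 6.9 × 1.08² = 4.06 mA, giving V_DS = V_DD − I_D R_D = 3.29 − 4.06 × 1.15 = -1.38 V.
But -1.38 V < V_ov = 1.08 V, so the device is actually in triode.
In triode I_D = k_n[V_ov V_DS − ½ V_DS²] and I_D = (V_DD − V_DS)/R_D. Equating: 3.97 V_DS² − 9.609 V_DS + 3.29 = 0, giving V_DS = 0.413 V (the root below V_ov).
I_D = (3.29 − 0.413) / 1.15 = 2.5 mA.

I_D = 2.50 mA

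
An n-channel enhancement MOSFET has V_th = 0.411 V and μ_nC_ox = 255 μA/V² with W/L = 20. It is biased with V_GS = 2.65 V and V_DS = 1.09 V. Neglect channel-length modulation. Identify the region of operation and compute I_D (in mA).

k_n = μ_nC_ox · (W/L) = 5.1 mA/V².
V_ov = V_GS − V_th = 2.65 − 0.411 = 2.24 V.
Since V_DS = 1.09 V < V_ov = 2.24 V, the device is in the triode region.
I_D = k_n [V_ov · V_DS − ½ V_DS²] = 5.1 × [2.24 × 1.09 − 0.5 × 1.09²] = 9.42 mA.

Triode; I_D = 9.42 mA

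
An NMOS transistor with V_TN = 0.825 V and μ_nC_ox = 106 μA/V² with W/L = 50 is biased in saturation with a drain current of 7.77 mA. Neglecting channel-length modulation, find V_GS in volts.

V_GS = 2.54 V

k_n = μ_nC_ox · (W/L) = 5.3 mA/V².
In saturation I_D = ½ k_n (V_GS − V_TN)², so V_GS − V_TN = √(2 I_D / k_n) = √(2 × 7.77 / 5.3) = 1.71 V.
V_GS = 0.825 + 1.71 = 2.54 V.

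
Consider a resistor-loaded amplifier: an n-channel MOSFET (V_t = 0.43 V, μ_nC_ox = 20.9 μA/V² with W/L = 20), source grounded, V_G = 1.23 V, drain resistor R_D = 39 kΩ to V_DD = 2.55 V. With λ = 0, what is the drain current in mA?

V_GS = V_G = 1.23 V, so V_ov = 1.23 − 0.43 = 0.8 V.
k_n = μ_nC_ox · (W/L) = 0.418 mA/V².
Assume saturation: I_D = ½ k_n V_ov² = 0.5 × 0.418 × 0.8² = 0.134 mA, giving V_DS = V_DD − I_D R_D = 2.55 − 0.134 × 39 = -2.67 V.
But -2.67 V < V_ov = 0.8 V, so the device is actually in triode.
In triode I_D = k_n[V_ov V_DS − ½ V_DS²] and I_D = (V_DD − V_DS)/R_D. Equating: 8.15 V_DS² − 14.04 V_DS + 2.55 = 0, giving V_DS = 0.206 V (the root below V_ov).
I_D = (2.55 − 0.206) / 39 = 0.0601 mA.

I_D = 0.0601 mA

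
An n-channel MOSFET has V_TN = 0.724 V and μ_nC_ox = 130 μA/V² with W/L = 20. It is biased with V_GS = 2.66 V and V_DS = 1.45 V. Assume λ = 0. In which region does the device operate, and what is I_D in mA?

k_n = μ_nC_ox · (W/L) = 2.6 mA/V².
V_ov = V_GS − V_TN = 2.66 − 0.724 = 1.94 V.
Since V_DS = 1.45 V < V_ov = 1.94 V, the device is in the triode region.
I_D = k_n [V_ov · V_DS − ½ V_DS²] = 2.6 × [1.94 × 1.45 − 0.5 × 1.45²] = 4.57 mA.

Triode; I_D = 4.57 mA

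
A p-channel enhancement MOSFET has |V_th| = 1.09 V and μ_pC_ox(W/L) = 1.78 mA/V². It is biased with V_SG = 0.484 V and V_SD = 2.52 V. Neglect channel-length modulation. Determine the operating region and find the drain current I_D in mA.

Cutoff; I_D = 0 mA

V_SG = 0.484 V < |V_th| = 1.09 V, so the transistor is in cutoff.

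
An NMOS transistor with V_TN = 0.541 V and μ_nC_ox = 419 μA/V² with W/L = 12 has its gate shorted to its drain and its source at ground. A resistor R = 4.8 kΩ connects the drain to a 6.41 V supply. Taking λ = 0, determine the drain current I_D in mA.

With gate tied to drain, V_GS = V_DS ≥ V_GS − V_TN, so the device is in saturation.
k_n = μ_nC_ox · (W/L) = 5.028 mA/V².
KCL at the drain: ½ k_n (V_GS − V_TN)² = (V_DD − V_GS)/R.
Let x = V_GS − 0.541. Then 12.1 x² + x − 5.869 = 0, giving x = 0.657 V (positive root), so V_GS = 1.2 V.
I_D = (V_DD − V_GS)/R = (6.41 − 1.2) / 4.8 = 1.09 mA.

I_D = 1.09 mA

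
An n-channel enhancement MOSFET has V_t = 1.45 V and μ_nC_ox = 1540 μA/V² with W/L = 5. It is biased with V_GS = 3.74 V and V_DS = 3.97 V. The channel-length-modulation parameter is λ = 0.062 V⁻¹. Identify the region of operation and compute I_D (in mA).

Saturation; I_D = 25.2 mA

k_n = μ_nC_ox · (W/L) = 7.7 mA/V².
V_ov = V_GS − V_t = 3.74 − 1.45 = 2.29 V.
Since V_DS = 3.97 V ≥ V_ov = 2.29 V, the device is in saturation.
I_D = ½ k_n V_ov² (1 + λ V_DS) = 0.5 × 7.7 × 2.29² × (1 + 0.062 × 3.97) = 25.2 mA.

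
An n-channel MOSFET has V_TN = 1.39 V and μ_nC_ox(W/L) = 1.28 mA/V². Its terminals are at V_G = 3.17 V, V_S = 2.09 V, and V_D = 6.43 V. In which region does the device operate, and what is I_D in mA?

Cutoff; I_D = 0 mA

V_GS = V_G − V_S = 3.17 − 2.09 = 1.08 V; V_DS = V_D − V_S = 6.43 − 2.09 = 4.34 V.
V_GS = 1.08 V < V_TN = 1.39 V, so the transistor is in cutoff.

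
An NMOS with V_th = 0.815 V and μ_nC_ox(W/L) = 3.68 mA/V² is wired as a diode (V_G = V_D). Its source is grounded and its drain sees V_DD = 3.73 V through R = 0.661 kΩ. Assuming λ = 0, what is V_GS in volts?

With gate tied to drain, V_GS = V_DS ≥ V_GS − V_th, so the device is in saturation.
KCL at the drain: ½ k_n (V_GS − V_th)² = (V_DD − V_GS)/R.
Let x = V_GS − 0.815. Then 1.22 x² + x − 2.915 = 0, giving x = 1.19 V (positive root), so V_GS = 2.01 V.
I_D = (V_DD − V_GS)/R = (3.73 − 2.01) / 0.661 = 2.61 mA.

V_GS = 2.01 V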